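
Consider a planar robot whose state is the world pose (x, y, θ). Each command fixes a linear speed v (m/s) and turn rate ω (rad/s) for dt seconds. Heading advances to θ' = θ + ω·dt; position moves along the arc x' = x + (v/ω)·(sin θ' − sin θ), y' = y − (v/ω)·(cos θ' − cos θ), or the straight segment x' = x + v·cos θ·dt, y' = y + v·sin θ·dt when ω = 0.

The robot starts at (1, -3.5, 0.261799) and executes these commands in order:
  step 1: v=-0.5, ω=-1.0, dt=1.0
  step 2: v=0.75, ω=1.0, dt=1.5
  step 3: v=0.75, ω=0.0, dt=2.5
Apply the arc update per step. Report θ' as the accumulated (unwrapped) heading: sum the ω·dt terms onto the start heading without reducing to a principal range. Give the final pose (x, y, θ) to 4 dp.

(2.9132, -2.0806, 0.7618)

step 1: θ'=-0.7382 (R=0.5000) → pose (0.5341, -3.3869, -0.7382)
step 2: θ'=0.7618 (R=0.7500) → pose (1.5565, -3.3748, 0.7618)
step 3: θ'=0.7618 (straight) → pose (2.9132, -2.0806, 0.7618)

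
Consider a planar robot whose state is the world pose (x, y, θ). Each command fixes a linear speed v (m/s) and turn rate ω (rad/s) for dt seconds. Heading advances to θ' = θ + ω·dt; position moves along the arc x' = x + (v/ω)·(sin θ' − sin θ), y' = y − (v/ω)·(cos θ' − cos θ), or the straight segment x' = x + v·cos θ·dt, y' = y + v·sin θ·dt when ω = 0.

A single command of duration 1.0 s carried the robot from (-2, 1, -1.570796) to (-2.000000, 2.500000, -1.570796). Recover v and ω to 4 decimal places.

Δθ = -1.570796 − -1.570796 = 0.000000
ω = Δθ/dt = 0.000000/1.0 = 0.0000
ω = 0 → v = (Δx·cos θ + Δy·sin θ)/dt = -1.5000

v = -1.5000, ω = 0.0000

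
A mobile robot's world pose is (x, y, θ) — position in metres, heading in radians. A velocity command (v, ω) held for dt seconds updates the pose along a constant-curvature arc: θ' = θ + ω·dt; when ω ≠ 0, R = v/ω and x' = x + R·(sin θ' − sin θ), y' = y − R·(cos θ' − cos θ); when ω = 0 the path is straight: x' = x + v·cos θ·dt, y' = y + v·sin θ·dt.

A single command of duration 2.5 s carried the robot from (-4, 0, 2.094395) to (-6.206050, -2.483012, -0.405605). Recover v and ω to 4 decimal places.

Δθ = -0.405605 − 2.094395 = -2.500000
ω = Δθ/dt = -2.500000/2.5 = -1.0000
R = −Δy/(cos θ' − cos θ) = 1.7500
v = R·ω = 1.7500·-1.0000 = -1.7500

v = -1.7500, ω = -1.0000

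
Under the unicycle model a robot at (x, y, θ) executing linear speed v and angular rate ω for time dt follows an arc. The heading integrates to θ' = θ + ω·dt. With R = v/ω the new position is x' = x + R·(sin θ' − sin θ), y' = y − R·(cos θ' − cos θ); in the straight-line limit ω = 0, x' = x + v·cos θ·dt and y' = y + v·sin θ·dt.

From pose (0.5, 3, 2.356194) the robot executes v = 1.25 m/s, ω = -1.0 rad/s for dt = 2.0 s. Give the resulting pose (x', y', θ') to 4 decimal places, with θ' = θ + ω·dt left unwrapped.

θ' = 2.3562 + -1.0·2.0 = 0.3562
R = v/ω = 1.25/-1.0 = -1.2500
x' = 0.5 + -1.2500·(sin 0.3562 − sin 2.3562) = 0.9480
y' = 3 − -1.2500·(cos 0.3562 − cos 2.3562) = 5.0554

(0.9480, 5.0554, 0.3562)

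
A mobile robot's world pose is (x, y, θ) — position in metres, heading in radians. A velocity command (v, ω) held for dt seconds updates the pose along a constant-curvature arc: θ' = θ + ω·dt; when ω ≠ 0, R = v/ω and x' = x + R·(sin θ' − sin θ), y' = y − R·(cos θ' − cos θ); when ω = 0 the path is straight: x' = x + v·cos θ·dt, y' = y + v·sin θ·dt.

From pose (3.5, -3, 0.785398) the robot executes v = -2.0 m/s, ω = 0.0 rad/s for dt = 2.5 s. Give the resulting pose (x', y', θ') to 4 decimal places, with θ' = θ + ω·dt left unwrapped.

(-0.0355, -6.5355, 0.7854)

θ' = 0.7854 + 0.0·2.5 = 0.7854
ω = 0 → straight: x' = 3.5 + -2.0·cos(0.7854)·2.5 = -0.0355
y' = -3 + -2.0·sin(0.7854)·2.5 = -6.5355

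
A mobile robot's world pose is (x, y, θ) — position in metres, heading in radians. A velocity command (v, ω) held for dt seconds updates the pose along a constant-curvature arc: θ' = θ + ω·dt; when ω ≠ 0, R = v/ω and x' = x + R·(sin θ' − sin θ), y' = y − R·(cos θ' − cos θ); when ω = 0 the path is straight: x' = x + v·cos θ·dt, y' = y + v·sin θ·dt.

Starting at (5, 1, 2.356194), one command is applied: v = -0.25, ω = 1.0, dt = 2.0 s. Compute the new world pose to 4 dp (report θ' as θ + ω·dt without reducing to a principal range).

θ' = 2.3562 + 1.0·2.0 = 4.3562
R = v/ω = -0.25/1.0 = -0.2500
x' = 5 + -0.2500·(sin 4.3562 − sin 2.3562) = 5.4111
y' = 1 − -0.2500·(cos 4.3562 − cos 2.3562) = 1.0896

(5.4111, 1.0896, 4.3562)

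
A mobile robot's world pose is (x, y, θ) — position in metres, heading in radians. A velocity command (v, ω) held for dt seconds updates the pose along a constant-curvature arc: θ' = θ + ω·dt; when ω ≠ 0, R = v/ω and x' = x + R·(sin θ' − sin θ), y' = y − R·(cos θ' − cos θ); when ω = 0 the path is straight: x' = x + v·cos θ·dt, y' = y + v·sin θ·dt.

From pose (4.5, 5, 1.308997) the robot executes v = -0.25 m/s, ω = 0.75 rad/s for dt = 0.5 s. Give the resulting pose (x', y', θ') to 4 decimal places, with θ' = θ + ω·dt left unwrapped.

(4.4908, 4.8761, 1.6840)

θ' = 1.3090 + 0.75·0.5 = 1.6840
R = v/ω = -0.25/0.75 = -0.3333
x' = 4.5 + -0.3333·(sin 1.6840 − sin 1.3090) = 4.4908
y' = 5 − -0.3333·(cos 1.6840 − cos 1.3090) = 4.8761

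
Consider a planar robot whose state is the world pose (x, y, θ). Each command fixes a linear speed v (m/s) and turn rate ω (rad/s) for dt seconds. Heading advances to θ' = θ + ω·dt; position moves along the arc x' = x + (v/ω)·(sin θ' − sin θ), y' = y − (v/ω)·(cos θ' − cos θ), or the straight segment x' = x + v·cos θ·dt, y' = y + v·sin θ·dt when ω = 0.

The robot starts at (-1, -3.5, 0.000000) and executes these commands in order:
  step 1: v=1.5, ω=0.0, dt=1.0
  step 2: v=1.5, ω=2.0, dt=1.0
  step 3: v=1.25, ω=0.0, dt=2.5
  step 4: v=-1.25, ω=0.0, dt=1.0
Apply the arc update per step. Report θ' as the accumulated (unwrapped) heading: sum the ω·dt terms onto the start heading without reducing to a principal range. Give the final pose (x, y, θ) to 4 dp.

(0.4017, -0.7330, 2.0000)

step 1: θ'=0.0000 (straight) → pose (0.5000, -3.5000, 0.0000)
step 2: θ'=2.0000 (R=0.7500) → pose (1.1820, -2.4379, 2.0000)
step 3: θ'=2.0000 (straight) → pose (-0.1185, 0.4037, 2.0000)
step 4: θ'=2.0000 (straight) → pose (0.4017, -0.7330, 2.0000)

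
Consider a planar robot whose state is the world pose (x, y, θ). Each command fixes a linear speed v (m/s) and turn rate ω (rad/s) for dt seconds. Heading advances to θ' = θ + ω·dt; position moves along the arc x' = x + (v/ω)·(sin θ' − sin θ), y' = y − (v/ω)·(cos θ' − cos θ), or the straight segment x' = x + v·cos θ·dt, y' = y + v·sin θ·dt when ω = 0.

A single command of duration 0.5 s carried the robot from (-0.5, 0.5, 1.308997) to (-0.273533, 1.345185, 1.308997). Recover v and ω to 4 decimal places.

v = 1.7500, ω = 0.0000

Δθ = 1.308997 − 1.308997 = 0.000000
ω = Δθ/dt = 0.000000/0.5 = 0.0000
ω = 0 → v = (Δx·cos θ + Δy·sin θ)/dt = 1.7500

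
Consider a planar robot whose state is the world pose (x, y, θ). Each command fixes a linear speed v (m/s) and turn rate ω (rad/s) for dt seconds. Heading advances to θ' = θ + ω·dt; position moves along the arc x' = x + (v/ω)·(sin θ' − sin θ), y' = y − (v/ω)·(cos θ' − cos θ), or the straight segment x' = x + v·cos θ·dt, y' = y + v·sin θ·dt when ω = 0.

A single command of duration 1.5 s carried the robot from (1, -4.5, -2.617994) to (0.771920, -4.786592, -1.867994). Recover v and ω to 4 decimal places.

Δθ = -1.867994 − -2.617994 = 0.750000
ω = Δθ/dt = 0.750000/1.5 = 0.5000
R = −Δy/(cos θ' − cos θ) = 0.5000
v = R·ω = 0.5000·0.5000 = 0.2500

v = 0.2500, ω = 0.5000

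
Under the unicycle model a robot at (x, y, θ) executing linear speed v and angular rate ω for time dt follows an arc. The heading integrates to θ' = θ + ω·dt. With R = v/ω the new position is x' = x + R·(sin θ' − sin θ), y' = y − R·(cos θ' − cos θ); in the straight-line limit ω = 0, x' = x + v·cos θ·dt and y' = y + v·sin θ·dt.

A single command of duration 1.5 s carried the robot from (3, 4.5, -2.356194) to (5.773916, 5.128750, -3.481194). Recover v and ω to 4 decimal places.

Δθ = -3.481194 − -2.356194 = -1.125000
ω = Δθ/dt = -1.125000/1.5 = -0.7500
R = Δx/(sin θ' − sin θ) = 2.6667
v = R·ω = 2.6667·-0.7500 = -2.0000

v = -2.0000, ω = -0.7500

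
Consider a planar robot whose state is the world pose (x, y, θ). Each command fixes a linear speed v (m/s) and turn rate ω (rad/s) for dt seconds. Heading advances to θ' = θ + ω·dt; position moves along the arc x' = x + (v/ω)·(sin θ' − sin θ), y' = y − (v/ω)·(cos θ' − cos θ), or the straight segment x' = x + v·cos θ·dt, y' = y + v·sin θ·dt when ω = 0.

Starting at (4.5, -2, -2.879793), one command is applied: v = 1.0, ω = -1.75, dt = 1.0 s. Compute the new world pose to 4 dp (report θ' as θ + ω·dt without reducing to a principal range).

θ' = -2.8798 + -1.75·1.0 = -4.6298
R = v/ω = 1.0/-1.75 = -0.5714
x' = 4.5 + -0.5714·(sin -4.6298 − sin -2.8798) = 3.7826
y' = -2 − -0.5714·(cos -4.6298 − cos -2.8798) = -1.4952

(3.7826, -1.4952, -4.6298)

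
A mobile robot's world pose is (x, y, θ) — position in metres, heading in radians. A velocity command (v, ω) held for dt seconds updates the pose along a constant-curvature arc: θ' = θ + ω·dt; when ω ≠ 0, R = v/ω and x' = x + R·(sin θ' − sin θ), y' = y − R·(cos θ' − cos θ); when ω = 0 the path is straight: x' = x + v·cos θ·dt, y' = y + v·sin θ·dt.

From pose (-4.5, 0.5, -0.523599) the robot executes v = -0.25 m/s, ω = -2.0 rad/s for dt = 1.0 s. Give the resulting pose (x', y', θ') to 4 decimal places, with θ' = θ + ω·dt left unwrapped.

(-4.5099, 0.7101, -2.5236)

θ' = -0.5236 + -2.0·1.0 = -2.5236
R = v/ω = -0.25/-2.0 = 0.1250
x' = -4.5 + 0.1250·(sin -2.5236 − sin -0.5236) = -4.5099
y' = 0.5 − 0.1250·(cos -2.5236 − cos -0.5236) = 0.7101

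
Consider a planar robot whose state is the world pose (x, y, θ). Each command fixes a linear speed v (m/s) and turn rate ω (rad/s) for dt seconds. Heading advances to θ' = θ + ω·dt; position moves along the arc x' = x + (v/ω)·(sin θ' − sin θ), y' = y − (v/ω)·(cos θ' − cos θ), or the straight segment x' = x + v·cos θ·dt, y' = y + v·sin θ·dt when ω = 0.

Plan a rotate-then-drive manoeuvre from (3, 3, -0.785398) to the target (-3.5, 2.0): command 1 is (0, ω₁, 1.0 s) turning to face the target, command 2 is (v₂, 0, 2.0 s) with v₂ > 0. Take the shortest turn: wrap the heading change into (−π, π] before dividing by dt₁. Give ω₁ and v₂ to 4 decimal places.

heading to target = atan2(2−3, -3.5−3) = -2.9889
Δθ = wrap(-2.9889 − -0.7854) = -2.2035; ω₁ = Δθ/dt₁ = -2.2035
distance = √((-3.5−3)² + (2−3)²) = 6.5765; v₂ = distance/dt₂ = 3.2882

ω₁ = -2.2035, v₂ = 3.2882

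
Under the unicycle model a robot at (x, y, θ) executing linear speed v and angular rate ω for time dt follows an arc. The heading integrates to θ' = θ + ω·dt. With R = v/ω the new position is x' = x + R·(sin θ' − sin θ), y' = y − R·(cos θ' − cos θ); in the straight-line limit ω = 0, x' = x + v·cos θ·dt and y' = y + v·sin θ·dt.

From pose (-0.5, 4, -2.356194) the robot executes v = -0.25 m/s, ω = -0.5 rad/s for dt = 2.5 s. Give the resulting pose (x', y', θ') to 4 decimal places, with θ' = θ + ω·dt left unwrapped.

θ' = -2.3562 + -0.5·2.5 = -3.6062
R = v/ω = -0.25/-0.5 = 0.5000
x' = -0.5 + 0.5000·(sin -3.6062 − sin -2.3562) = 0.0776
y' = 4 − 0.5000·(cos -3.6062 − cos -2.3562) = 4.0934

(0.0776, 4.0934, -3.6062)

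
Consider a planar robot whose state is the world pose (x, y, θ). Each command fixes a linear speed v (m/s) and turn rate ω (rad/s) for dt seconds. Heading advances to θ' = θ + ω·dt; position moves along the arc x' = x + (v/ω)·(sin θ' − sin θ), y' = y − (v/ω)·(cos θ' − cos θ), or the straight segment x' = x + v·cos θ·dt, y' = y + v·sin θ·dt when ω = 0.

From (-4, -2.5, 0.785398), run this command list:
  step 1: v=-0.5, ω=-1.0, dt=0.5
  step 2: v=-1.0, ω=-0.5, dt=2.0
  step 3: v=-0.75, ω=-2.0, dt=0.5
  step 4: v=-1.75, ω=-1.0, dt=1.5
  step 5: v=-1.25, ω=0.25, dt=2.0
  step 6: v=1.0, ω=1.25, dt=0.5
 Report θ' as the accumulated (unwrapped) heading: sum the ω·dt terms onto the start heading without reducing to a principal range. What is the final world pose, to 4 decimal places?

step 1: θ'=0.2854 (R=0.5000) → pose (-4.2128, -2.6262, 0.2854)
step 2: θ'=-0.7146 (R=2.0000) → pose (-6.0865, -2.2178, -0.7146)
step 3: θ'=-1.7146 (R=0.3750) → pose (-6.2119, -1.8808, -1.7146)
step 4: θ'=-3.2146 (R=1.7500) → pose (-4.3523, -0.3863, -3.2146)
step 5: θ'=-2.7146 (R=-5.0000) → pose (-1.9169, 0.0493, -2.7146)
step 6: θ'=-2.0896 (R=0.8000) → pose (-2.2803, -0.2822, -2.0896)

(-2.2803, -0.2822, -2.0896)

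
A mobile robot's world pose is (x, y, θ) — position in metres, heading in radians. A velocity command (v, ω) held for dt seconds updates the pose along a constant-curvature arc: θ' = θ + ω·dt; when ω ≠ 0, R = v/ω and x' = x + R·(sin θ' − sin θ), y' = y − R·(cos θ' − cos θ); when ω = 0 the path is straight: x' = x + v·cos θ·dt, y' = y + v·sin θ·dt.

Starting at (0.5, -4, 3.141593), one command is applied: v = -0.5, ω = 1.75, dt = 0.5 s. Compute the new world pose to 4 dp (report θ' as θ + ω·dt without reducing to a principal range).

(0.7193, -3.8974, 4.0166)

θ' = 3.1416 + 1.75·0.5 = 4.0166
R = v/ω = -0.5/1.75 = -0.2857
x' = 0.5 + -0.2857·(sin 4.0166 − sin 3.1416) = 0.7193
y' = -4 − -0.2857·(cos 4.0166 − cos 3.1416) = -3.8974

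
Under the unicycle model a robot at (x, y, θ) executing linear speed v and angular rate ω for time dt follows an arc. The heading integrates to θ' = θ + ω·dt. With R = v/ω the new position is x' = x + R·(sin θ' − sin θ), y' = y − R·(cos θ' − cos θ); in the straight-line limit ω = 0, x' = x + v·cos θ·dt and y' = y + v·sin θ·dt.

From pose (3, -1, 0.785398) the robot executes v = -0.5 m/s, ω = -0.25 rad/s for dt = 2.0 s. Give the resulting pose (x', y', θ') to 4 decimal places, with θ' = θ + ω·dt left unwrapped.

(2.1489, -1.5049, 0.2854)

θ' = 0.7854 + -0.25·2.0 = 0.2854
R = v/ω = -0.5/-0.25 = 2.0000
x' = 3 + 2.0000·(sin 0.2854 − sin 0.7854) = 2.1489
y' = -1 − 2.0000·(cos 0.2854 − cos 0.7854) = -1.5049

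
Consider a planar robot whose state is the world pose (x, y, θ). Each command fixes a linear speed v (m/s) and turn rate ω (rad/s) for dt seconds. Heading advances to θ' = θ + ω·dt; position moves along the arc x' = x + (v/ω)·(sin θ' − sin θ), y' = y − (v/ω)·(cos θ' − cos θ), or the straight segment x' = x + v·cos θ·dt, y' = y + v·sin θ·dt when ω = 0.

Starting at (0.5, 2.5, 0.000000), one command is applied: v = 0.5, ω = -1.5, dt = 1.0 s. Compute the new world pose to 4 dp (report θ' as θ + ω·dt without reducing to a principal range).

(0.8325, 2.1902, -1.5000)

θ' = 0.0000 + -1.5·1.0 = -1.5000
R = v/ω = 0.5/-1.5 = -0.3333
x' = 0.5 + -0.3333·(sin -1.5000 − sin 0.0000) = 0.8325
y' = 2.5 − -0.3333·(cos -1.5000 − cos 0.0000) = 2.1902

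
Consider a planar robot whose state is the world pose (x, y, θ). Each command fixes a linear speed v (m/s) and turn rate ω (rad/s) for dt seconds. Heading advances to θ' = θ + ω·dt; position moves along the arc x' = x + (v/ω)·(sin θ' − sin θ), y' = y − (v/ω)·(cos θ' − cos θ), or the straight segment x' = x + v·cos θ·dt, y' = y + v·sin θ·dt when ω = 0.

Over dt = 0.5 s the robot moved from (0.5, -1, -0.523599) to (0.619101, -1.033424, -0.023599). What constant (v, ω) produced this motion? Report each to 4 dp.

v = 0.2500, ω = 1.0000

Δθ = -0.023599 − -0.523599 = 0.500000
ω = Δθ/dt = 0.500000/0.5 = 1.0000
R = Δx/(sin θ' − sin θ) = 0.2500
v = R·ω = 0.2500·1.0000 = 0.2500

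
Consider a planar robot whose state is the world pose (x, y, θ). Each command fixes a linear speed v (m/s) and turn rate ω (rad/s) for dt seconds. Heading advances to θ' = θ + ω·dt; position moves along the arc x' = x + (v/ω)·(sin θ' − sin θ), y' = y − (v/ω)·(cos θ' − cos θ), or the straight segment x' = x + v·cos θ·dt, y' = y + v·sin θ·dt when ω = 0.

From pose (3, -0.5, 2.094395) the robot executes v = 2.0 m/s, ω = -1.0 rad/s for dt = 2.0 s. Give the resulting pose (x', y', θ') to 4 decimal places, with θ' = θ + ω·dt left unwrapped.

θ' = 2.0944 + -1.0·2.0 = 0.0944
R = v/ω = 2.0/-1.0 = -2.0000
x' = 3 + -2.0000·(sin 0.0944 − sin 2.0944) = 4.5435
y' = -0.5 − -2.0000·(cos 0.0944 − cos 2.0944) = 2.4911

(4.5435, 2.4911, 0.0944)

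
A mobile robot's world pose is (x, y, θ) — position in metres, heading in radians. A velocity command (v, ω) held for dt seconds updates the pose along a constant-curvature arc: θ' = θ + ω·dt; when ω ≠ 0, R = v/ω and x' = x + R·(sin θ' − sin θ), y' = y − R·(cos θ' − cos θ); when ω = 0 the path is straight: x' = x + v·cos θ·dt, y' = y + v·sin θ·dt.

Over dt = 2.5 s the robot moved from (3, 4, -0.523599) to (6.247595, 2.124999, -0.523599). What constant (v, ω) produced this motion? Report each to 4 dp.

v = 1.5000, ω = 0.0000

Δθ = -0.523599 − -0.523599 = 0.000000
ω = Δθ/dt = 0.000000/2.5 = 0.0000
ω = 0 → v = (Δx·cos θ + Δy·sin θ)/dt = 1.5000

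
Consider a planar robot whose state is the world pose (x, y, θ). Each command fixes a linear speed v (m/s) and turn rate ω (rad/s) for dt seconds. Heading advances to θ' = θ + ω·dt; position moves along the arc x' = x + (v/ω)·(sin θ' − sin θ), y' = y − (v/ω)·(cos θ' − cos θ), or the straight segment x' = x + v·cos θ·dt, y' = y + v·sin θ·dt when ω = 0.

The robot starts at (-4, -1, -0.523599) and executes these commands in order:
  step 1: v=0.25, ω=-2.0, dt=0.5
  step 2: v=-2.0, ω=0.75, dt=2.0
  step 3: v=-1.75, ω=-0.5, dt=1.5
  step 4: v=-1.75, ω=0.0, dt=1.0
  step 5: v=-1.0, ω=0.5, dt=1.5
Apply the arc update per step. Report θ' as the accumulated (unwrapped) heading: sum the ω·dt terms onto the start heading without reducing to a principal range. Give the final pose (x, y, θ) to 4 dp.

(-11.5035, 4.2243, -0.0236)

step 1: θ'=-1.5236 (R=-0.1250) → pose (-3.9376, -1.1024, -1.5236)
step 2: θ'=-0.0236 (R=-2.6667) → pose (-6.5384, 1.4378, -0.0236)
step 3: θ'=-0.7736 (R=3.5000) → pose (-8.9013, 2.4329, -0.7736)
step 4: θ'=-0.7736 (straight) → pose (-10.1533, 3.6556, -0.7736)
step 5: θ'=-0.0236 (R=-2.0000) → pose (-11.5035, 4.2243, -0.0236)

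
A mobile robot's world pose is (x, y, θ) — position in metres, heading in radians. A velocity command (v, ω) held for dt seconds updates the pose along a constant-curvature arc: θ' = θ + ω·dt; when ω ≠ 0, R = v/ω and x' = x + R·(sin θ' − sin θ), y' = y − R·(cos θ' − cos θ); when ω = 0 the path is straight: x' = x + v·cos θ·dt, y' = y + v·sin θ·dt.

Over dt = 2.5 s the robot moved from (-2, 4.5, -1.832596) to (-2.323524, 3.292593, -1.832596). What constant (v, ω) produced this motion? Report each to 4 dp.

v = 0.5000, ω = 0.0000

Δθ = -1.832596 − -1.832596 = 0.000000
ω = Δθ/dt = 0.000000/2.5 = 0.0000
ω = 0 → v = (Δx·cos θ + Δy·sin θ)/dt = 0.5000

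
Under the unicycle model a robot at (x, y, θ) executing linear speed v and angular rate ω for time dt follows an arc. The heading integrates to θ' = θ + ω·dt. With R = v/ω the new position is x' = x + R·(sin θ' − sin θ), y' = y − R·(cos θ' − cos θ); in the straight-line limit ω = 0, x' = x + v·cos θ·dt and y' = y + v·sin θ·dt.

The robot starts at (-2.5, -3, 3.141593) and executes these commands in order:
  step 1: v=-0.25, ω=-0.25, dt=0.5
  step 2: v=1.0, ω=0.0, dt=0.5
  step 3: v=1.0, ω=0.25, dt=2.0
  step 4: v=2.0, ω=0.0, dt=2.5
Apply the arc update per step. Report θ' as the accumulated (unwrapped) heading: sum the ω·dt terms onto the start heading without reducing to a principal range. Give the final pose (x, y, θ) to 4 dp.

step 1: θ'=3.0166 (R=1.0000) → pose (-2.3753, -3.0078, 3.0166)
step 2: θ'=3.0166 (straight) → pose (-2.8714, -2.9455, 3.0166)
step 3: θ'=3.5166 (R=4.0000) → pose (-4.8352, -3.1922, 3.5166)
step 4: θ'=3.5166 (straight) → pose (-9.4878, -5.0236, 3.5166)

(-9.4878, -5.0236, 3.5166)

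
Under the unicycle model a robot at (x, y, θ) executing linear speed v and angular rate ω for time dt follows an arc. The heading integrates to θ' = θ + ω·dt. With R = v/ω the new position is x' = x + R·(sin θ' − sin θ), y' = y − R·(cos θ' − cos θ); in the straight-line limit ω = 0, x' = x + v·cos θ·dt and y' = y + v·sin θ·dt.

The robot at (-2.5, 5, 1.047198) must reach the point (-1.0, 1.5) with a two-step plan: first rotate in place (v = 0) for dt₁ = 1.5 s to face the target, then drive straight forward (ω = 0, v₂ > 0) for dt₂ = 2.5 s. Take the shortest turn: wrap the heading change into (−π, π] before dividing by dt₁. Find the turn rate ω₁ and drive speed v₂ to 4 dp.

heading to target = atan2(1.5−5, -1−-2.5) = -1.1659
Δθ = wrap(-1.1659 − 1.0472) = -2.2131; ω₁ = Δθ/dt₁ = -1.4754
distance = √((-1−-2.5)² + (1.5−5)²) = 3.8079; v₂ = distance/dt₂ = 1.5232

ω₁ = -1.4754, v₂ = 1.5232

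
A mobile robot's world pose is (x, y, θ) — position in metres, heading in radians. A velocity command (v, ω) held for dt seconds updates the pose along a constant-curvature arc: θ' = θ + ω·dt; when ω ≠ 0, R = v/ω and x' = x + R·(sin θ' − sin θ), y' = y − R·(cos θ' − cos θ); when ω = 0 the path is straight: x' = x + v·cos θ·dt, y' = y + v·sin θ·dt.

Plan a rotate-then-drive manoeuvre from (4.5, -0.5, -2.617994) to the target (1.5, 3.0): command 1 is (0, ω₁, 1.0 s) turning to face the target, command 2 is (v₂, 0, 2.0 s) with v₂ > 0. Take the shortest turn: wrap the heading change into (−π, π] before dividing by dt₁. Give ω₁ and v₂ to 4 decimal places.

heading to target = atan2(3−-0.5, 1.5−4.5) = 2.2794
Δθ = wrap(2.2794 − -2.6180) = -1.3858; ω₁ = Δθ/dt₁ = -1.3858
distance = √((1.5−4.5)² + (3−-0.5)²) = 4.6098; v₂ = distance/dt₂ = 2.3049

ω₁ = -1.3858, v₂ = 2.3049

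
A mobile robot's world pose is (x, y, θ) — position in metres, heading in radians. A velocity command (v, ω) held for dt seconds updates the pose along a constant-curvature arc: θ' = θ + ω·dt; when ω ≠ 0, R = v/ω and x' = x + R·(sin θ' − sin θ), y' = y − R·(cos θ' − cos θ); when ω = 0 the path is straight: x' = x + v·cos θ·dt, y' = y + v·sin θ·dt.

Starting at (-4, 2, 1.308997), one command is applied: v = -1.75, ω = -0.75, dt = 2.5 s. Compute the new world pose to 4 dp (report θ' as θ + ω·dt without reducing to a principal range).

(-7.5051, 0.6345, -0.5660)

θ' = 1.3090 + -0.75·2.5 = -0.5660
R = v/ω = -1.75/-0.75 = 2.3333
x' = -4 + 2.3333·(sin -0.5660 − sin 1.3090) = -7.5051
y' = 2 − 2.3333·(cos -0.5660 − cos 1.3090) = 0.6345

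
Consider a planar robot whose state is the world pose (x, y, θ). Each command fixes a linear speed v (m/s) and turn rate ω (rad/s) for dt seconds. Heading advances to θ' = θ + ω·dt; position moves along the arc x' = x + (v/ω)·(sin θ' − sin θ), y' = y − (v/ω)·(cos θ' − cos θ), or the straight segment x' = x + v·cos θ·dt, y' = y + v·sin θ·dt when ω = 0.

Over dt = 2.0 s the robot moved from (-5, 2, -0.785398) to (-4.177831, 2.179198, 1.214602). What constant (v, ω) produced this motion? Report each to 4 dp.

v = 0.5000, ω = 1.0000

Δθ = 1.214602 − -0.785398 = 2.000000
ω = Δθ/dt = 2.000000/2.0 = 1.0000
R = Δx/(sin θ' − sin θ) = 0.5000
v = R·ω = 0.5000·1.0000 = 0.5000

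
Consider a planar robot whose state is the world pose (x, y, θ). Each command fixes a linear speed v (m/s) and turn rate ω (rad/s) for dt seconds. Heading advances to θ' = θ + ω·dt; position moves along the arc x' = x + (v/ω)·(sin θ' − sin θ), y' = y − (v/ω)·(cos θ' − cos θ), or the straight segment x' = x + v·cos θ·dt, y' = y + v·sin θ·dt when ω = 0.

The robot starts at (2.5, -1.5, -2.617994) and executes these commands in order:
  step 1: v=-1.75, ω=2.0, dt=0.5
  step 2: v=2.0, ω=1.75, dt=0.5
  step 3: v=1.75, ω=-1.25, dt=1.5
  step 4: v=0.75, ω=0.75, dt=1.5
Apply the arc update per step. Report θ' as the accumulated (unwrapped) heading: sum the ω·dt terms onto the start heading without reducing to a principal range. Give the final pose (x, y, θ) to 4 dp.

step 1: θ'=-1.6180 (R=-0.8750) → pose (2.9365, -0.7835, -1.6180)
step 2: θ'=-0.7430 (R=1.1429) → pose (3.3050, -1.6791, -0.7430)
step 3: θ'=-2.6180 (R=-1.4000) → pose (3.0579, -3.9225, -2.6180)
step 4: θ'=-1.4930 (R=1.0000) → pose (2.5609, -4.8663, -1.4930)

(2.5609, -4.8663, -1.4930)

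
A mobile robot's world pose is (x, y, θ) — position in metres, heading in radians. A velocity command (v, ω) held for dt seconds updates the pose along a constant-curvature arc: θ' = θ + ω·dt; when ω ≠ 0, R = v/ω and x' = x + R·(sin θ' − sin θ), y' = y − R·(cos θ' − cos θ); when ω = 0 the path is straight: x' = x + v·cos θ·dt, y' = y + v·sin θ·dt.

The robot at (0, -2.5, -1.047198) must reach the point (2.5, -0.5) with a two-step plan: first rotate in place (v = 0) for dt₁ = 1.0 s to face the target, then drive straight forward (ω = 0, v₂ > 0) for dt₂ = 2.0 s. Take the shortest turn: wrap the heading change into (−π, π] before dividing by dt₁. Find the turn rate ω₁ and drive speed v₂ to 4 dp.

ω₁ = 1.7219, v₂ = 1.6008

heading to target = atan2(-0.5−-2.5, 2.5−0) = 0.6747
Δθ = wrap(0.6747 − -1.0472) = 1.7219; ω₁ = Δθ/dt₁ = 1.7219
distance = √((2.5−0)² + (-0.5−-2.5)²) = 3.2016; v₂ = distance/dt₂ = 1.6008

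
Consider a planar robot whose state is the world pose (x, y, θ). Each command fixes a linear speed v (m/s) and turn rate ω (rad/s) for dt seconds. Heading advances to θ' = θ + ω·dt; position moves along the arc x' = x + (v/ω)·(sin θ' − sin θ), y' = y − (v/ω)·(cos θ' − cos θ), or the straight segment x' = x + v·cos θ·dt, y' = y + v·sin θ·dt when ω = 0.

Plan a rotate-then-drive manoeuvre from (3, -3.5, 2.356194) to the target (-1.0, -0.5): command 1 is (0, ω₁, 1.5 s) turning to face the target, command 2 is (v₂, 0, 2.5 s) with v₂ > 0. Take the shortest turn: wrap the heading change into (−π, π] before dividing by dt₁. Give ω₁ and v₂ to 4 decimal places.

ω₁ = 0.0946, v₂ = 2.0000

heading to target = atan2(-0.5−-3.5, -1−3) = 2.4981
Δθ = wrap(2.4981 − 2.3562) = 0.1419; ω₁ = Δθ/dt₁ = 0.0946
distance = √((-1−3)² + (-0.5−-3.5)²) = 5.0000; v₂ = distance/dt₂ = 2.0000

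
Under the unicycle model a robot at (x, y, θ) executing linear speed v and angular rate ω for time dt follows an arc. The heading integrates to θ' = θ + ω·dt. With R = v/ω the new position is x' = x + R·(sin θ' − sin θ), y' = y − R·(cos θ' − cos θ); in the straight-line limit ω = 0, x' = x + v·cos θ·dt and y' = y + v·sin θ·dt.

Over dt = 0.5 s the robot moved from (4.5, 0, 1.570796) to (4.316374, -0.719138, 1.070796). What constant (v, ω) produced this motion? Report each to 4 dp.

v = -1.5000, ω = -1.0000

Δθ = 1.070796 − 1.570796 = -0.500000
ω = Δθ/dt = -0.500000/0.5 = -1.0000
R = −Δy/(cos θ' − cos θ) = 1.5000
v = R·ω = 1.5000·-1.0000 = -1.5000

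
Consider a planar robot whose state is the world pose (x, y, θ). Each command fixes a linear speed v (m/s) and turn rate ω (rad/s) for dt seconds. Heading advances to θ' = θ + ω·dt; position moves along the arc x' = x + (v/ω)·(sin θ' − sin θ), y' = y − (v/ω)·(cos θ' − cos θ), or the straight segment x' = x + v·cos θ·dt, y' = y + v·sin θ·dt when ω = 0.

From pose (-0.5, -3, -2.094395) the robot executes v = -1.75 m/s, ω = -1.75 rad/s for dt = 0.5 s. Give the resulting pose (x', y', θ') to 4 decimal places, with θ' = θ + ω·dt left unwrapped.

(0.1947, -2.5148, -2.9694)

θ' = -2.0944 + -1.75·0.5 = -2.9694
R = v/ω = -1.75/-1.75 = 1.0000
x' = -0.5 + 1.0000·(sin -2.9694 − sin -2.0944) = 0.1947
y' = -3 − 1.0000·(cos -2.9694 − cos -2.0944) = -2.5148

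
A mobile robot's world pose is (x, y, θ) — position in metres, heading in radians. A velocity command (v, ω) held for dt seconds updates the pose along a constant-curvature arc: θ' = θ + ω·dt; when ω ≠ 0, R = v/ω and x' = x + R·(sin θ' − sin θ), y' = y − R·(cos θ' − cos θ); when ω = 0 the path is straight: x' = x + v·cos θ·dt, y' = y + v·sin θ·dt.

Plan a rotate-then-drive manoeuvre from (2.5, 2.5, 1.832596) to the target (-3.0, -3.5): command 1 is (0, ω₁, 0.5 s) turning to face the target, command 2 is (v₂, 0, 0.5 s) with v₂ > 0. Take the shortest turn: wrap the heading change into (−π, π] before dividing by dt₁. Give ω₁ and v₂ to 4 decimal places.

heading to target = atan2(-3.5−2.5, -3−2.5) = -2.3127
Δθ = wrap(-2.3127 − 1.8326) = 2.1378; ω₁ = Δθ/dt₁ = 4.2757
distance = √((-3−2.5)² + (-3.5−2.5)²) = 8.1394; v₂ = distance/dt₂ = 16.2788

ω₁ = 4.2757, v₂ = 16.2788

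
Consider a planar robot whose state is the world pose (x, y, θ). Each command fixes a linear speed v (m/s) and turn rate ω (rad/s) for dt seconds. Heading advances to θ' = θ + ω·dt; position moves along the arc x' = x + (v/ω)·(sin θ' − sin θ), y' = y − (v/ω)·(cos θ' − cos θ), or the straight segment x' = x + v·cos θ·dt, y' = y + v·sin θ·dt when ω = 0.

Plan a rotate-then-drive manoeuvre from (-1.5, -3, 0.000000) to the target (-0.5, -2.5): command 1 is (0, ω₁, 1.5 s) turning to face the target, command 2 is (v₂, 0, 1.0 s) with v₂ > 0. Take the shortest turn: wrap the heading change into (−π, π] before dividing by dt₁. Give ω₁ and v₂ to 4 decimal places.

heading to target = atan2(-2.5−-3, -0.5−-1.5) = 0.4636
Δθ = wrap(0.4636 − 0.0000) = 0.4636; ω₁ = Δθ/dt₁ = 0.3091
distance = √((-0.5−-1.5)² + (-2.5−-3)²) = 1.1180; v₂ = distance/dt₂ = 1.1180

ω₁ = 0.3091, v₂ = 1.1180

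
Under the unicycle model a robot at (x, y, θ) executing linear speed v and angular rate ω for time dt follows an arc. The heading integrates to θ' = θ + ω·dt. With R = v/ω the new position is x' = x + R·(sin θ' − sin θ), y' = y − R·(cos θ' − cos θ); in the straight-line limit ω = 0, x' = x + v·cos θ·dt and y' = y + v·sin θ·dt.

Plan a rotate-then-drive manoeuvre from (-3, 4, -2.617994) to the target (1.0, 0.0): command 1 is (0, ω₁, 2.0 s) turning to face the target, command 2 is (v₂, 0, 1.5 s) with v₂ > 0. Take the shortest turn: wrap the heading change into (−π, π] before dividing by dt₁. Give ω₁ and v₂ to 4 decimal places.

heading to target = atan2(0−4, 1−-3) = -0.7854
Δθ = wrap(-0.7854 − -2.6180) = 1.8326; ω₁ = Δθ/dt₁ = 0.9163
distance = √((1−-3)² + (0−4)²) = 5.6569; v₂ = distance/dt₂ = 3.7712

ω₁ = 0.9163, v₂ = 3.7712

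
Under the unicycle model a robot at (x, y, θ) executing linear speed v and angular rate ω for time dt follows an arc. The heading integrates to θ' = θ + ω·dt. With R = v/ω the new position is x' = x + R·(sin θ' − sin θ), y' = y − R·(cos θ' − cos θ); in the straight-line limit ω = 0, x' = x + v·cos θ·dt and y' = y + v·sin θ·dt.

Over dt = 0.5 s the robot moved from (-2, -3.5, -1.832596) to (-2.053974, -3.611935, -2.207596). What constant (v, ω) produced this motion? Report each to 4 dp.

Δθ = -2.207596 − -1.832596 = -0.375000
ω = Δθ/dt = -0.375000/0.5 = -0.7500
R = −Δy/(cos θ' − cos θ) = -0.3333
v = R·ω = -0.3333·-0.7500 = 0.2500

v = 0.2500, ω = -0.7500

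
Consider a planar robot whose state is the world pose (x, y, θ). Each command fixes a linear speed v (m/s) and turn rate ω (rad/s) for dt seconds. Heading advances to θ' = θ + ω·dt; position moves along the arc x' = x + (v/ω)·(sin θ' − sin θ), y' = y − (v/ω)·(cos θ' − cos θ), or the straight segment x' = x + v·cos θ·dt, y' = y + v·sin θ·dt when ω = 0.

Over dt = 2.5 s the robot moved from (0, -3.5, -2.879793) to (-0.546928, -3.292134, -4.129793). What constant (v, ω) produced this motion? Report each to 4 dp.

v = 0.2500, ω = -0.5000

Δθ = -4.129793 − -2.879793 = -1.250000
ω = Δθ/dt = -1.250000/2.5 = -0.5000
R = Δx/(sin θ' − sin θ) = -0.5000
v = R·ω = -0.5000·-0.5000 = 0.2500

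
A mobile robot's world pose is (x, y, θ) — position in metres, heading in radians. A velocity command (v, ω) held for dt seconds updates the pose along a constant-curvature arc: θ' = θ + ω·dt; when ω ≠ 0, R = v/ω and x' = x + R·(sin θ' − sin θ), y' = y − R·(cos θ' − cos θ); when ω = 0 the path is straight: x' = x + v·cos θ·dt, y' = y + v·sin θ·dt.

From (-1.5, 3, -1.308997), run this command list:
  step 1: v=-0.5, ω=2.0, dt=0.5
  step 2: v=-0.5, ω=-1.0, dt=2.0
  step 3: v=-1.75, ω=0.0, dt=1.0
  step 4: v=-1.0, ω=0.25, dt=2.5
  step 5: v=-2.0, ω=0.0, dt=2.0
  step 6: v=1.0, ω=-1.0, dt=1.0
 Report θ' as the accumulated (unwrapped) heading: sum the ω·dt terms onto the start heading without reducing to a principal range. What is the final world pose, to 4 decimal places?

step 1: θ'=-0.3090 (R=-0.2500) → pose (-1.6655, 3.1735, -0.3090)
step 2: θ'=-2.3090 (R=0.5000) → pose (-1.8832, 3.9863, -2.3090)
step 3: θ'=-2.3090 (straight) → pose (-0.7056, 5.2807, -2.3090)
step 4: θ'=-1.6840 (R=-4.0000) → pose (0.3101, 7.5207, -1.6840)
step 5: θ'=-1.6840 (straight) → pose (0.7619, 11.4951, -1.6840)
step 6: θ'=-2.6840 (R=-1.0000) → pose (0.2101, 10.7109, -2.6840)

(0.2101, 10.7109, -2.6840)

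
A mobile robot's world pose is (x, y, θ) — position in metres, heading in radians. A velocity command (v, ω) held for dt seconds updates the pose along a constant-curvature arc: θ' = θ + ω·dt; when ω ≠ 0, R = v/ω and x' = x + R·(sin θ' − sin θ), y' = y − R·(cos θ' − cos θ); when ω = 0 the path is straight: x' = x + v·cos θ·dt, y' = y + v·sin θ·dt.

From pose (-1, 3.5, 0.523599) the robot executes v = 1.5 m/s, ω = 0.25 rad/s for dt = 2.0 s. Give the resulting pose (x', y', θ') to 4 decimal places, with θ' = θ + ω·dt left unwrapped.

(1.1239, 5.5744, 1.0236)

θ' = 0.5236 + 0.25·2.0 = 1.0236
R = v/ω = 1.5/0.25 = 6.0000
x' = -1 + 6.0000·(sin 1.0236 − sin 0.5236) = 1.1239
y' = 3.5 − 6.0000·(cos 1.0236 − cos 0.5236) = 5.5744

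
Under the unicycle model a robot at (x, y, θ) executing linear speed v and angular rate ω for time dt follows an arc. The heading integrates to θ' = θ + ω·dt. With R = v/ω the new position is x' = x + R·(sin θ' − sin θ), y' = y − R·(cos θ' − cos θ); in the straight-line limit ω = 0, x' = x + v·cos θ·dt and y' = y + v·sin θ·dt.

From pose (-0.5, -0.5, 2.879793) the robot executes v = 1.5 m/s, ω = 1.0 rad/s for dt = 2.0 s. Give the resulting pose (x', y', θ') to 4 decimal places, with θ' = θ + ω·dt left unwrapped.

θ' = 2.8798 + 1.0·2.0 = 4.8798
R = v/ω = 1.5/1.0 = 1.5000
x' = -0.5 + 1.5000·(sin 4.8798 − sin 2.8798) = -2.3673
y' = -0.5 − 1.5000·(cos 4.8798 − cos 2.8798) = -2.1988

(-2.3673, -2.1988, 4.8798)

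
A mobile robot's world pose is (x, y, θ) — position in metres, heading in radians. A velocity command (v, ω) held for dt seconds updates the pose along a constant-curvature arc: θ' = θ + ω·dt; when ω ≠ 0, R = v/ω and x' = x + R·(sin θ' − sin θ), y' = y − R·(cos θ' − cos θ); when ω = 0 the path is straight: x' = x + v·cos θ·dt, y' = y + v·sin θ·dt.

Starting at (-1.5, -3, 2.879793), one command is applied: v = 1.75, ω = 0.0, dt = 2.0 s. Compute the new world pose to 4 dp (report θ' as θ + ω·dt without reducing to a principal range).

(-4.8807, -2.0941, 2.8798)

θ' = 2.8798 + 0.0·2.0 = 2.8798
ω = 0 → straight: x' = -1.5 + 1.75·cos(2.8798)·2.0 = -4.8807
y' = -3 + 1.75·sin(2.8798)·2.0 = -2.0941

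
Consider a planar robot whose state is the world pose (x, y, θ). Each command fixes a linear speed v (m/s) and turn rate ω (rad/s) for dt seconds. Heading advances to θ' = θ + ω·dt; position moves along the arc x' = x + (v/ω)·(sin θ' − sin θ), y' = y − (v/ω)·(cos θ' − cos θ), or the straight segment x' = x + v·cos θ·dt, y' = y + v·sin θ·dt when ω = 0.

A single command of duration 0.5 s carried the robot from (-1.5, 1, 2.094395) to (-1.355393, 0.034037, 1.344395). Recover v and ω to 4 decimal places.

v = -2.0000, ω = -1.5000

Δθ = 1.344395 − 2.094395 = -0.750000
ω = Δθ/dt = -0.750000/0.5 = -1.5000
R = −Δy/(cos θ' − cos θ) = 1.3333
v = R·ω = 1.3333·-1.5000 = -2.0000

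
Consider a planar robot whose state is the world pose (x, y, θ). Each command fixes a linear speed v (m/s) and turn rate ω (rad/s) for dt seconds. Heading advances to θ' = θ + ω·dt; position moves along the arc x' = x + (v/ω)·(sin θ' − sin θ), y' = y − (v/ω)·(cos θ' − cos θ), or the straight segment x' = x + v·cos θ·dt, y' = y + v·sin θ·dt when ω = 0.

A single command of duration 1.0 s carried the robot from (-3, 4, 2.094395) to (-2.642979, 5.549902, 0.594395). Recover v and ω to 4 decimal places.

Δθ = 0.594395 − 2.094395 = -1.500000
ω = Δθ/dt = -1.500000/1.0 = -1.5000
R = −Δy/(cos θ' − cos θ) = -1.1667
v = R·ω = -1.1667·-1.5000 = 1.7500

v = 1.7500, ω = -1.5000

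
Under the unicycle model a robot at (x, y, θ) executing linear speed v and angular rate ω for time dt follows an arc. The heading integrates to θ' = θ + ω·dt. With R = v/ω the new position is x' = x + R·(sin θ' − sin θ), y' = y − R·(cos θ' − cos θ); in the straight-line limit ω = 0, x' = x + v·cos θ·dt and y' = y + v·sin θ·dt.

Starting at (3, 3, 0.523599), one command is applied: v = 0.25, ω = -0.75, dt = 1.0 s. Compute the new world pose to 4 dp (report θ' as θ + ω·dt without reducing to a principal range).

(3.2415, 3.0362, -0.2264)

θ' = 0.5236 + -0.75·1.0 = -0.2264
R = v/ω = 0.25/-0.75 = -0.3333
x' = 3 + -0.3333·(sin -0.2264 − sin 0.5236) = 3.2415
y' = 3 − -0.3333·(cos -0.2264 − cos 0.5236) = 3.0362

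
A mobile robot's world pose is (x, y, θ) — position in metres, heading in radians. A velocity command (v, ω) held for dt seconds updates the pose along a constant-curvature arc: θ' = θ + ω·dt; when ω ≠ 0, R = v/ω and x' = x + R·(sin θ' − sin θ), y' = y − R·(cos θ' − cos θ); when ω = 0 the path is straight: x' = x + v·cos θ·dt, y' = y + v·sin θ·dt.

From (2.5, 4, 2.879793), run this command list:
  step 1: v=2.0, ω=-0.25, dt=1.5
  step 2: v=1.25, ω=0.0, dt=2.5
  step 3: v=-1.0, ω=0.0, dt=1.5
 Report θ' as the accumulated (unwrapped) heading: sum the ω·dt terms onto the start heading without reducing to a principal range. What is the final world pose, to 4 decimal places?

step 1: θ'=2.5048 (R=-8.0000) → pose (-0.1864, 5.2954, 2.5048)
step 2: θ'=2.5048 (straight) → pose (-2.6990, 7.1536, 2.5048)
step 3: θ'=2.5048 (straight) → pose (-1.4930, 6.2616, 2.5048)

(-1.4930, 6.2616, 2.5048)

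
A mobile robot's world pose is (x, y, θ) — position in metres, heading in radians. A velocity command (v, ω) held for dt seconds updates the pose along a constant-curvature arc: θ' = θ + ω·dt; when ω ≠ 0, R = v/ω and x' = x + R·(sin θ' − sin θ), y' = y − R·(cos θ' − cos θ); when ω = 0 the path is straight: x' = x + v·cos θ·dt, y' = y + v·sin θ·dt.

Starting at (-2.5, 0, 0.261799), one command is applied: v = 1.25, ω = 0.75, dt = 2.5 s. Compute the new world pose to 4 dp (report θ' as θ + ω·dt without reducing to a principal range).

θ' = 0.2618 + 0.75·2.5 = 2.1368
R = v/ω = 1.25/0.75 = 1.6667
x' = -2.5 + 1.6667·(sin 2.1368 − sin 0.2618) = -1.5246
y' = 0 − 1.6667·(cos 2.1368 − cos 0.2618) = 2.5036

(-1.5246, 2.5036, 2.1368)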